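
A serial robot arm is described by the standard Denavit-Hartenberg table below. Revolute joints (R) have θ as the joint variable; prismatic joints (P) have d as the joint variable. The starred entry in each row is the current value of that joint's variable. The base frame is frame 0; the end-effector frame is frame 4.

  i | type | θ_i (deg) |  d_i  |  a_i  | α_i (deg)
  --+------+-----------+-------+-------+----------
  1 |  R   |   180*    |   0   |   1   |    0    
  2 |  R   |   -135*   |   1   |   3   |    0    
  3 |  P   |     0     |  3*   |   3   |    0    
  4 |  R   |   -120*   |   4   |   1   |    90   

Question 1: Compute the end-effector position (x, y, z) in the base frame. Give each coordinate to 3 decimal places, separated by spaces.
3.501 3.277 8.000

after link 1: o_1 = (-1.0000, 0.0000, 0.0000)
after link 2: o_2 = (1.1213, 2.1213, 1.0000)
after link 3: o_3 = (3.2426, 4.2426, 4.0000)
after link 4: o_4 = (3.5015, 3.2767, 8.0000)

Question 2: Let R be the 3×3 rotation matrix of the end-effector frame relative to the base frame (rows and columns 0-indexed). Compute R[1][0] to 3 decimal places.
-0.966

End-effector x-axis (col 0 of R) = (0.2588,-0.9659,0.0000)
R[1][0] = -0.9659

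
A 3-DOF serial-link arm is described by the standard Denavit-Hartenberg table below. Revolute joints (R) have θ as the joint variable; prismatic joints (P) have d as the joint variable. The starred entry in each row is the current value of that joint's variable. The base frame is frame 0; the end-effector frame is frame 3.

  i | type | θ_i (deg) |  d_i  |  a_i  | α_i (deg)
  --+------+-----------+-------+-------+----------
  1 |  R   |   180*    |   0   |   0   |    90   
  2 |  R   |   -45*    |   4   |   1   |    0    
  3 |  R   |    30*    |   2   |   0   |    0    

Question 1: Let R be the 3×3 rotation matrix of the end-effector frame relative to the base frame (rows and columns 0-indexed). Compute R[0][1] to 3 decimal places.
-0.259

End-effector y-axis (col 1 of R) = (-0.2588,-0.0000,0.9659)
R[0][1] = -0.2588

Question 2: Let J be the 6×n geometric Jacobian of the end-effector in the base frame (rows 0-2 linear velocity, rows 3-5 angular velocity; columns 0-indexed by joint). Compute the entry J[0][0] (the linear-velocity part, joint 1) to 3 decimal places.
-6.000

axis z_0 = ẑ; lever o_n−o_0 = (-0.7071,6.0000,-0.7071)
cross product → J_v[:, 0] = (-6.0000,-0.7071,0.0000)
J_ω[:, 0] = z_0
entry J[0][0] = -6.0000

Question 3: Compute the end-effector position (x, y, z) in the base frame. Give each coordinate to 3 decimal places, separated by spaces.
-0.707 6.000 -0.707

after link 1: o_1 = (0.0000, 0.0000, 0.0000)
after link 2: o_2 = (-0.7071, 4.0000, -0.7071)
after link 3: o_3 = (-0.7071, 6.0000, -0.7071)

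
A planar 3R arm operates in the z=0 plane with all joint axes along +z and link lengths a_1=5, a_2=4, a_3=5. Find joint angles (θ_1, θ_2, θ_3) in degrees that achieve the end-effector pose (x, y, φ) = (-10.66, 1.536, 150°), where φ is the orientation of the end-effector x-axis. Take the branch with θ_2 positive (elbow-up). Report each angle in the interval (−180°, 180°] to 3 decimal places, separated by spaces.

wrist centre = target − a_3·(cos φ, sin φ) = (-6.3299, -0.9640)
cos θ_2 = (40.9966−5²−4²)/(2·5·4) = -0.0001; θ_2 = 90.0049° (elbow-up)
β = atan2(-0.9640,-6.3299) = -171.3407°; ψ = atan2(4.0000,4.9997) = 38.6617°
θ_1 = β − ψ = -210.0025°
θ_3 = φ − θ_1 − θ_2 = -90.0024° (wrapped to (-180°,180°])

149.998 90.005 -90.002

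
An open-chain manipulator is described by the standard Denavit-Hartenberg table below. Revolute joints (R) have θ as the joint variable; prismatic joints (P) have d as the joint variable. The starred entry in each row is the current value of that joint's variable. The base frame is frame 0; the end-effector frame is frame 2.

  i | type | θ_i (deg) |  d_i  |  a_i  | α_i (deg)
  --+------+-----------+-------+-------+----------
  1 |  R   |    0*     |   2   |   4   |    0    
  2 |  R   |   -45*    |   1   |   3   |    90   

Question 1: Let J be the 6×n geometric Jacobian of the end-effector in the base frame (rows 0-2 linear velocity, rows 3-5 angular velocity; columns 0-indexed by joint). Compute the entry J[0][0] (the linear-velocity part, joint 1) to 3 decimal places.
axis z_0 = ẑ; lever o_n−o_0 = (6.1213,-2.1213,3.0000)
cross product → J_v[:, 0] = (2.1213,6.1213,-0.0000)
J_ω[:, 0] = z_0
entry J[0][0] = 2.1213

2.121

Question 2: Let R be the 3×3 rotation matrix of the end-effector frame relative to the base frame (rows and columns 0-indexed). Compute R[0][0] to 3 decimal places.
0.707

End-effector x-axis (col 0 of R) = (0.7071,-0.7071,0.0000)
R[0][0] = 0.7071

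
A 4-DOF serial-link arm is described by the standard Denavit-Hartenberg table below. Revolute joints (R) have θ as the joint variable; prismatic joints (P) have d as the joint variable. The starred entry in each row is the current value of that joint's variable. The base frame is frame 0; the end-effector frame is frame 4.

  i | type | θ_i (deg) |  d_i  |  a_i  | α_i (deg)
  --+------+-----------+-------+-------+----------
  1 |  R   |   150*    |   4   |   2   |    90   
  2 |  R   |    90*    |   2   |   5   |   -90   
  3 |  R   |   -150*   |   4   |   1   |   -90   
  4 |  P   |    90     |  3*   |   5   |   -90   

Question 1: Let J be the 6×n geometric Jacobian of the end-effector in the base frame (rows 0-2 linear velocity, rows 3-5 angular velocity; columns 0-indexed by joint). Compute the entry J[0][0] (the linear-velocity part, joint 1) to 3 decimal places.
axis z_0 = ẑ; lever o_n−o_0 = (-0.0490,5.9151,9.6340)
cross product → J_v[:, 0] = (-5.9151,-0.0490,0.0000)
J_ω[:, 0] = z_0
entry J[0][0] = -5.9151

-5.915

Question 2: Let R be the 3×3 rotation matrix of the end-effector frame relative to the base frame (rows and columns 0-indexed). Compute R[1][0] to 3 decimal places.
0.500

End-effector x-axis (col 0 of R) = (-0.8660,0.5000,-0.0000)
R[1][0] = 0.5000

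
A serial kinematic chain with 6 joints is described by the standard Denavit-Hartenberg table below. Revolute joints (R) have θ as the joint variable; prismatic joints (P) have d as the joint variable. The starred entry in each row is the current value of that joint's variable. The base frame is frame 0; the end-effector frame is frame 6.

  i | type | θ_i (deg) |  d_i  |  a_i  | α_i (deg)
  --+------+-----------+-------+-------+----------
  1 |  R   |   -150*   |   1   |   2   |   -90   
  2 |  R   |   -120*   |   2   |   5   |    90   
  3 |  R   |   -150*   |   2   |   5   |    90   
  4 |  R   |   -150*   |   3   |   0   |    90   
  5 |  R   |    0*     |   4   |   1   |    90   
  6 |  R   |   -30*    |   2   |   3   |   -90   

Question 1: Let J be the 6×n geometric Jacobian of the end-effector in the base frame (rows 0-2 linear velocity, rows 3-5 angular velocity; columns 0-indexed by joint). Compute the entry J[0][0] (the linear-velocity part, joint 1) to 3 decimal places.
axis z_0 = ẑ; lever o_n−o_0 = (3.0278,-1.1953,3.2386)
cross product → J_v[:, 0] = (1.1953,3.0278,-0.0000)
J_ω[:, 0] = z_0
entry J[0][0] = 1.1953

1.195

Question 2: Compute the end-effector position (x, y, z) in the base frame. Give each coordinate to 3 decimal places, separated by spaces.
3.028 -1.195 3.239

after link 1: o_1 = (-1.7321, -1.0000, 1.0000)
after link 2: o_2 = (1.4330, -1.4821, 5.3301)
after link 3: o_3 = (-0.1920, 0.4665, 0.5801)
after link 4: o_4 = (0.4575, -2.1585, -0.7189)
after link 5: o_5 = (4.4719, -1.4955, -0.0514)
after link 6: o_6 = (3.0278, -1.1953, 3.2386)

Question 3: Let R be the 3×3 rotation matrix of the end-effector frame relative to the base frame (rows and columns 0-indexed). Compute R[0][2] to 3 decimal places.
End-effector z-axis (col 2 of R) = (0.9163,0.0290,0.3995)
R[0][2] = 0.9163

0.916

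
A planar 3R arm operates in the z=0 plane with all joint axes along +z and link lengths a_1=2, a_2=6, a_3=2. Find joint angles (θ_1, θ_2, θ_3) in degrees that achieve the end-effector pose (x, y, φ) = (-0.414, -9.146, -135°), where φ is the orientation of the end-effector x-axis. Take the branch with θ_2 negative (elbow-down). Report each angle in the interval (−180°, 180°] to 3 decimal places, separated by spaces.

-59.985 -30.017 -44.998

wrist centre = target − a_3·(cos φ, sin φ) = (1.0002, -7.7318)
cos θ_2 = (60.7809−2²−6²)/(2·2·6) = 0.8659; θ_2 = -30.0175° (elbow-down)
β = atan2(-7.7318,1.0002) = -82.6289°; ψ = atan2(-3.0016,7.1952) = -22.6441°
θ_1 = β − ψ = -59.9849°
θ_3 = φ − θ_1 − θ_2 = -44.9977° (wrapped to (-180°,180°])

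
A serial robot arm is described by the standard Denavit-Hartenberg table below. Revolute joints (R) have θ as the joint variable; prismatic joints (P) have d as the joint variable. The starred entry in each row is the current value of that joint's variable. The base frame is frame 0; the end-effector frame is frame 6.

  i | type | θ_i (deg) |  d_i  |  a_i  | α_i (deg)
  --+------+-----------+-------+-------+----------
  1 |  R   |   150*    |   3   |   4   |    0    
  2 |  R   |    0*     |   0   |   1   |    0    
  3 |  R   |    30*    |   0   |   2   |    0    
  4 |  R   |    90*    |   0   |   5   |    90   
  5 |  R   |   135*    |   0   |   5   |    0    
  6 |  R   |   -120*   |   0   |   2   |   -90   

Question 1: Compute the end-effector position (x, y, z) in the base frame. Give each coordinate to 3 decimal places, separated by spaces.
-6.330 -0.896 7.053

after link 1: o_1 = (-3.4641, 2.0000, 3.0000)
after link 2: o_2 = (-4.3301, 2.5000, 3.0000)
after link 3: o_3 = (-6.3301, 2.5000, 3.0000)
after link 4: o_4 = (-6.3301, -2.5000, 3.0000)
after link 5: o_5 = (-6.3301, 1.0355, 6.5355)
after link 6: o_6 = (-6.3301, -0.8963, 7.0532)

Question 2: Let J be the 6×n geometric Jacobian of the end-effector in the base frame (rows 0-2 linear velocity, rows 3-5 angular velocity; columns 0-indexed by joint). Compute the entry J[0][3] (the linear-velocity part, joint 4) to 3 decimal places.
3.396

axis z_3 = (0.0000,0.0000,1.0000); lever o_n−o_3 = (0.0000,-3.3963,4.0532)
cross product → J_v[:, 3] = (3.3963,0.0000,-0.0000)
J_ω[:, 3] = z_3
entry J[0][3] = 3.3963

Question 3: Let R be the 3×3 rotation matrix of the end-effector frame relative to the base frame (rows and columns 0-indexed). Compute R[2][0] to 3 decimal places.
0.259

End-effector x-axis (col 0 of R) = (-0.0000,-0.9659,0.2588)
R[2][0] = 0.2588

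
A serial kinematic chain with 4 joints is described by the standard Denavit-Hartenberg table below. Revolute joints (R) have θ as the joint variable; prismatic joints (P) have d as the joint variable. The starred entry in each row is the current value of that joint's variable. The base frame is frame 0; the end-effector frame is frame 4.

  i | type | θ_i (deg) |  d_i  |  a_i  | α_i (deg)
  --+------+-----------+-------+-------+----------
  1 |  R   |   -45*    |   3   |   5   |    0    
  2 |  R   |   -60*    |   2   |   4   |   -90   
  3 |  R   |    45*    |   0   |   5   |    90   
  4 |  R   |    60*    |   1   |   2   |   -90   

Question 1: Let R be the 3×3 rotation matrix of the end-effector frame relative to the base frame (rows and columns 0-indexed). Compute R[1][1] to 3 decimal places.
0.683

End-effector y-axis (col 1 of R) = (0.1830,0.6830,-0.7071)
R[1][1] = 0.6830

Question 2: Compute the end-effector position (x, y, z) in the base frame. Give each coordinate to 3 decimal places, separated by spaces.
after link 1: o_1 = (3.5355, -3.5355, 3.0000)
after link 2: o_2 = (2.5003, -7.3992, 5.0000)
after link 3: o_3 = (1.5852, -10.8143, 1.4645)
after link 4: o_4 = (2.8922, -12.6286, 1.4645)

2.892 -12.629 1.464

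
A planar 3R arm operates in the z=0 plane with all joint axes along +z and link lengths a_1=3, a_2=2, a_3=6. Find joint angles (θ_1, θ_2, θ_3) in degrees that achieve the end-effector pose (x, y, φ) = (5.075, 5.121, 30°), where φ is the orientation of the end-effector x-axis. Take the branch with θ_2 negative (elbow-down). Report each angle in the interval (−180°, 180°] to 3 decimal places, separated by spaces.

134.995 -135.009 30.014

wrist centre = target − a_3·(cos φ, sin φ) = (-0.1212, 2.1210)
cos θ_2 = (4.5133−3²−2²)/(2·3·2) = -0.7072; θ_2 = -135.0095° (elbow-down)
β = atan2(2.1210,-0.1212) = 93.2692°; ψ = atan2(-1.4140,1.5856) = -41.7263°
θ_1 = β − ψ = 134.9955°
θ_3 = φ − θ_1 − θ_2 = 30.0140° (wrapped to (-180°,180°])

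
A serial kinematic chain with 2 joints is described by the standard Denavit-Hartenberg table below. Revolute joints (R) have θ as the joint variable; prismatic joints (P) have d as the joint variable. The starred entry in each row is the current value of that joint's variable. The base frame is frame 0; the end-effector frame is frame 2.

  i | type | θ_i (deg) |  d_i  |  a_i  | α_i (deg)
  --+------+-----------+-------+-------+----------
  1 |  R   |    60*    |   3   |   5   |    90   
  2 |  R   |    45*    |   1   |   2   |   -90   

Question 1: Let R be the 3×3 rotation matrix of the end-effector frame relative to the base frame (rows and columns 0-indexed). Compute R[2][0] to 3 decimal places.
End-effector x-axis (col 0 of R) = (0.3536,0.6124,0.7071)
R[2][0] = 0.7071

0.707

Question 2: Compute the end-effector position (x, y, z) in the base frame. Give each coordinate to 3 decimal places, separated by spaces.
after link 1: o_1 = (2.5000, 4.3301, 3.0000)
after link 2: o_2 = (4.0731, 5.0549, 4.4142)

4.073 5.055 4.414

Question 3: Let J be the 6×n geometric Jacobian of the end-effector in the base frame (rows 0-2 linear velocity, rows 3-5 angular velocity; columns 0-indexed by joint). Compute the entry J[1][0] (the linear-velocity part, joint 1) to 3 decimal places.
axis z_0 = ẑ; lever o_n−o_0 = (4.0731,5.0549,4.4142)
cross product → J_v[:, 0] = (-5.0549,4.0731,0.0000)
J_ω[:, 0] = z_0
entry J[1][0] = 4.0731

4.073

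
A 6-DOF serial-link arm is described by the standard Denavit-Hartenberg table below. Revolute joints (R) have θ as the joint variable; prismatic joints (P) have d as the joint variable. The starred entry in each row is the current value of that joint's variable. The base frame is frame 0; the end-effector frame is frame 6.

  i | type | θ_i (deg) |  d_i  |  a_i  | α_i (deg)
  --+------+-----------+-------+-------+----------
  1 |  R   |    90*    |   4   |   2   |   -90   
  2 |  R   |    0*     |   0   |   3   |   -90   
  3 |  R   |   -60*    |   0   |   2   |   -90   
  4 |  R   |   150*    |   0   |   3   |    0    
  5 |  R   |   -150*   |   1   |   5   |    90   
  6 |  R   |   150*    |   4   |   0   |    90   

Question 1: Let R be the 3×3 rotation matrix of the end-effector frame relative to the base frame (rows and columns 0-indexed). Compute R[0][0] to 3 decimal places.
1.000

End-effector x-axis (col 0 of R) = (1.0000,-0.0000,-0.0000)
R[0][0] = 1.0000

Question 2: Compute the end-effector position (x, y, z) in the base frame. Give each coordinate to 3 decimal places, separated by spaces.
-3.312 8.067 1.500

after link 1: o_1 = (0.0000, 2.0000, 4.0000)
after link 2: o_2 = (0.0000, 5.0000, 4.0000)
after link 3: o_3 = (-1.7321, 6.0000, 4.0000)
after link 4: o_4 = (0.5179, 4.7010, 5.5000)
after link 5: o_5 = (-3.3122, 8.0670, 5.5000)
after link 6: o_6 = (-3.3122, 8.0670, 1.5000)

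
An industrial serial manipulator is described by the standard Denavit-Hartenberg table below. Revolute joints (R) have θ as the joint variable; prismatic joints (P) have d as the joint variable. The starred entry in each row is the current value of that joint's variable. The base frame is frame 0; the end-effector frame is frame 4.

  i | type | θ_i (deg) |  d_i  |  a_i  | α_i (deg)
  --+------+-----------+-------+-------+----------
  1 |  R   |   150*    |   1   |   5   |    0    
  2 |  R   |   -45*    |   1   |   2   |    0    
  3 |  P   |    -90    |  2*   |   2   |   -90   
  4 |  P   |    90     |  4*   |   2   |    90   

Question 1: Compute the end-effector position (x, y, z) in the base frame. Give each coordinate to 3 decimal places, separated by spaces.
after link 1: o_1 = (-4.3301, 2.5000, 1.0000)
after link 2: o_2 = (-4.8478, 4.4319, 2.0000)
after link 3: o_3 = (-2.9159, 4.9495, 4.0000)
after link 4: o_4 = (-3.9512, 8.8132, 2.0000)

-3.951 8.813 2.000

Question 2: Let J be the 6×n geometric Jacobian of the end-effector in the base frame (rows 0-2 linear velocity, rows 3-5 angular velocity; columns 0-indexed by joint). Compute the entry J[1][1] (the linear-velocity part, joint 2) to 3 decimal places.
0.379

axis z_1 = (0.0000,0.0000,1.0000); lever o_n−o_1 = (0.3789,6.3132,1.0000)
cross product → J_v[:, 1] = (-6.3132,0.3789,0.0000)
J_ω[:, 1] = z_1
entry J[1][1] = 0.3789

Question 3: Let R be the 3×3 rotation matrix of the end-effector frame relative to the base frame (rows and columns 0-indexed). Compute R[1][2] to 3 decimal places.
End-effector z-axis (col 2 of R) = (0.9659,0.2588,0.0000)
R[1][2] = 0.2588

0.259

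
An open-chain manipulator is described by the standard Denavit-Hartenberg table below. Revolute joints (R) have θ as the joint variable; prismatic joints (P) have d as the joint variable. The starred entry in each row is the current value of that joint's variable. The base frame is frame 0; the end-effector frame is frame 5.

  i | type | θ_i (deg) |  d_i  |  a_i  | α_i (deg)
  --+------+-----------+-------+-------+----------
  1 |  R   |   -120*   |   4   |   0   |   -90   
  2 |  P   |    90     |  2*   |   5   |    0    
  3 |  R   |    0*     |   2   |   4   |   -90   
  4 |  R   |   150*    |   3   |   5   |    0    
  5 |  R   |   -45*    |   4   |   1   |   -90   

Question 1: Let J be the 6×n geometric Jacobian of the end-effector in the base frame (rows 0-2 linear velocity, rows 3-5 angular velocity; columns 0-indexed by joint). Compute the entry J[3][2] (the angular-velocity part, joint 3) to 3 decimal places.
axis z_2 = (0.8660,-0.5000,0.0000); lever o_n−o_2 = (2.2305,6.7951,0.5889)
cross product → J_v[:, 2] = (-0.2945,-0.5100,7.0000)
J_ω[:, 2] = z_2
entry J[3][2] = 0.8660

0.866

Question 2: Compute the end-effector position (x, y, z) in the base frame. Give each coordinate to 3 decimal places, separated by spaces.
3.963 5.795 -0.411

after link 1: o_1 = (0.0000, 0.0000, 4.0000)
after link 2: o_2 = (1.7321, -1.0000, -1.0000)
after link 3: o_3 = (3.4641, -2.0000, -5.0000)
after link 4: o_4 = (2.7990, 1.8481, -0.6699)
after link 5: o_5 = (3.9625, 5.7951, -0.4111)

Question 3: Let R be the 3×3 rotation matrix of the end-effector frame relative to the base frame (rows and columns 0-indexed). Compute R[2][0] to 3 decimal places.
0.259

End-effector x-axis (col 0 of R) = (-0.8365,0.4830,0.2588)
R[2][0] = 0.2588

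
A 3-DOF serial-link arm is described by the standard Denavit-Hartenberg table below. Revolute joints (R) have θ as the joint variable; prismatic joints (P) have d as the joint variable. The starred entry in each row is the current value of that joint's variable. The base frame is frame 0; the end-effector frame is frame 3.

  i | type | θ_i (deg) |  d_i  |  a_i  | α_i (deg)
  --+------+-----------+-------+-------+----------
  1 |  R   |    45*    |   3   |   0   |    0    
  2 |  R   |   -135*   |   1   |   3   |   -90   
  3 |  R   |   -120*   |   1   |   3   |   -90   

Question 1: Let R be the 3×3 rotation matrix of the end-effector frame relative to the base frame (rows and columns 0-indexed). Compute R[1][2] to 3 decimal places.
End-effector z-axis (col 2 of R) = (0.0000,-0.8660,0.5000)
R[1][2] = -0.8660

-0.866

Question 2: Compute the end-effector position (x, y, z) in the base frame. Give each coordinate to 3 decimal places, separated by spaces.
1.000 -1.500 6.598

after link 1: o_1 = (0.0000, 0.0000, 3.0000)
after link 2: o_2 = (0.0000, -3.0000, 4.0000)
after link 3: o_3 = (1.0000, -1.5000, 6.5981)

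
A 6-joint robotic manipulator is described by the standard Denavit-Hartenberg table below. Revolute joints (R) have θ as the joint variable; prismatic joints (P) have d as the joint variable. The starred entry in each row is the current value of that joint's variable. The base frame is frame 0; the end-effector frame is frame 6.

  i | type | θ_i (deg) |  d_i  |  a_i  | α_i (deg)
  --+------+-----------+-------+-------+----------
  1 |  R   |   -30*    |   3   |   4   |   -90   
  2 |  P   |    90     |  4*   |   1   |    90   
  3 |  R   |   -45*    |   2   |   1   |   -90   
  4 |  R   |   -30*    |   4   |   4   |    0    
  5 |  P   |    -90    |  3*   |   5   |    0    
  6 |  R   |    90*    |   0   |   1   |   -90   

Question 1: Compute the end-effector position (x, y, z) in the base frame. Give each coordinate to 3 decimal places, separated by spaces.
after link 1: o_1 = (3.4641, -2.0000, 3.0000)
after link 2: o_2 = (5.4641, 1.4641, 2.0000)
after link 3: o_3 = (6.8426, -0.1483, 1.2929)
after link 4: o_4 = (8.7641, -0.8201, -3.9850)
after link 5: o_5 = (14.4587, 0.3829, -4.3386)
after link 6: o_6 = (14.5855, -0.3974, -4.9509)

14.585 -0.397 -4.951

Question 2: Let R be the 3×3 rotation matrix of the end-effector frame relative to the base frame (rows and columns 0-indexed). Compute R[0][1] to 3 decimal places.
End-effector y-axis (col 1 of R) = (-0.3536,-0.6124,0.7071)
R[0][1] = -0.3536

-0.354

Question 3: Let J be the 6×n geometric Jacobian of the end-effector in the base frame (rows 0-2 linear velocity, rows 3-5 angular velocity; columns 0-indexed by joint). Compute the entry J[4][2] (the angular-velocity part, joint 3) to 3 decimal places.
axis z_2 = (0.8660,-0.5000,0.0000); lever o_n−o_2 = (9.1214,-1.8615,-6.9509)
cross product → J_v[:, 2] = (3.4755,6.0197,2.9485)
J_ω[:, 2] = z_2
entry J[4][2] = -0.5000

-0.500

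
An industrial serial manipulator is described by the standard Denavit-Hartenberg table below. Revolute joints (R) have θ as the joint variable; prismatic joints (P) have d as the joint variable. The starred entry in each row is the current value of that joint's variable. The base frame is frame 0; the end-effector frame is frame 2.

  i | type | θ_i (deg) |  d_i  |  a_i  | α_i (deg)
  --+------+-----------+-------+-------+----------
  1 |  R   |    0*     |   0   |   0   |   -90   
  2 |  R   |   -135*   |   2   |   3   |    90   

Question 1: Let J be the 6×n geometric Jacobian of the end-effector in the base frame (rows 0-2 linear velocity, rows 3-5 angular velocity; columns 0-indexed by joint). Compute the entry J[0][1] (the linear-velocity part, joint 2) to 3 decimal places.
axis z_1 = (0.0000,1.0000,0.0000); lever o_n−o_1 = (-2.1213,2.0000,2.1213)
cross product → J_v[:, 1] = (2.1213,-0.0000,2.1213)
J_ω[:, 1] = z_1
entry J[0][1] = 2.1213

2.121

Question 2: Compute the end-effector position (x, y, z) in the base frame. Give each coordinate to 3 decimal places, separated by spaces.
-2.121 2.000 2.121

after link 1: o_1 = (0.0000, 0.0000, 0.0000)
after link 2: o_2 = (-2.1213, 2.0000, 2.1213)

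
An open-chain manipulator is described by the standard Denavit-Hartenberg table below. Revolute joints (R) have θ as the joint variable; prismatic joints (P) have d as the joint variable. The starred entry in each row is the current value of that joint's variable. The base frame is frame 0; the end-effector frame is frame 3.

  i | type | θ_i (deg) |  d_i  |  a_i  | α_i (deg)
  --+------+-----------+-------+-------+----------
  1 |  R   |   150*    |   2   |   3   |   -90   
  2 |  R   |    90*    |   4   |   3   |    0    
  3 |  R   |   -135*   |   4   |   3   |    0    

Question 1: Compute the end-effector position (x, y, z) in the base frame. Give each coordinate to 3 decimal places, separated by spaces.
after link 1: o_1 = (-2.5981, 1.5000, 2.0000)
after link 2: o_2 = (-4.5981, -1.9641, -1.0000)
after link 3: o_3 = (-8.4352, -4.3675, 1.1213)

-8.435 -4.368 1.121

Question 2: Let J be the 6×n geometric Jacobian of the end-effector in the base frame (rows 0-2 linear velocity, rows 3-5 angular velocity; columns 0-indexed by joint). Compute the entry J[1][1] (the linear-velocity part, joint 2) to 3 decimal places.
axis z_1 = (-0.5000,-0.8660,0.0000); lever o_n−o_1 = (-5.8371,-5.8675,-0.8787)
cross product → J_v[:, 1] = (0.7610,-0.4393,-2.1213)
J_ω[:, 1] = z_1
entry J[1][1] = -0.4393

-0.439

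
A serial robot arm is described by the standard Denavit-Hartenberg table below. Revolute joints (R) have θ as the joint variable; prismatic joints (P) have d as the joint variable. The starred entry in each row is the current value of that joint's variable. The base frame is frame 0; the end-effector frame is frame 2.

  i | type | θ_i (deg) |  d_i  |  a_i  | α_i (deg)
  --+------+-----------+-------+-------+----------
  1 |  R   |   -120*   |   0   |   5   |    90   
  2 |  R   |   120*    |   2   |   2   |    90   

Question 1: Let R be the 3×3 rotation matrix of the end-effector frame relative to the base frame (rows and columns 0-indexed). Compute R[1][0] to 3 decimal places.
End-effector x-axis (col 0 of R) = (0.2500,0.4330,0.8660)
R[1][0] = 0.4330

0.433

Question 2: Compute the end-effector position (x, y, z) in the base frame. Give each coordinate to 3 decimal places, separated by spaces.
-3.732 -2.464 1.732

after link 1: o_1 = (-2.5000, -4.3301, 0.0000)
after link 2: o_2 = (-3.7321, -2.4641, 1.7321)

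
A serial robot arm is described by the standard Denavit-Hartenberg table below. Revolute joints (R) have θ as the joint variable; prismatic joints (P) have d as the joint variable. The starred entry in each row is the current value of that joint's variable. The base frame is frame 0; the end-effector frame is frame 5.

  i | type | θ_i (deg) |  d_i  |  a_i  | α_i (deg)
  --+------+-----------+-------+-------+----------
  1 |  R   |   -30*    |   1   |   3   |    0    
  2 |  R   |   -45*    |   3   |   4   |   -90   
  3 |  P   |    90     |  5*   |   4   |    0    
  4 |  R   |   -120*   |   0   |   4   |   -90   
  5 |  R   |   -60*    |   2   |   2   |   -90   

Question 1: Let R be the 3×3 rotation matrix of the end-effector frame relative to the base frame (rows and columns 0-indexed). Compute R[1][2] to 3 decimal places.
-0.854

End-effector z-axis (col 2 of R) = (-0.2888,-0.8539,0.4330)
R[1][2] = -0.8539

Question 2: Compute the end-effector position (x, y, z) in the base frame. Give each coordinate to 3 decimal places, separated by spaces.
after link 1: o_1 = (2.5981, -1.5000, 1.0000)
after link 2: o_2 = (3.6334, -5.3637, 4.0000)
after link 3: o_3 = (8.4630, -4.0696, 0.0000)
after link 4: o_4 = (9.3596, -7.4157, 2.0000)
after link 5: o_5 = (11.5156, -8.7698, 0.7679)

11.516 -8.770 0.768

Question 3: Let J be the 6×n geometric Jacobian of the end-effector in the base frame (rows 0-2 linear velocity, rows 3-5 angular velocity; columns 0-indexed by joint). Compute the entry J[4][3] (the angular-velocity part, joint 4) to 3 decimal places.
0.259

axis z_3 = (0.9659,0.2588,0.0000); lever o_n−o_3 = (3.0526,-4.7002,0.7679)
cross product → J_v[:, 3] = (0.1988,-0.7418,-5.3301)
J_ω[:, 3] = z_3
entry J[4][3] = 0.2588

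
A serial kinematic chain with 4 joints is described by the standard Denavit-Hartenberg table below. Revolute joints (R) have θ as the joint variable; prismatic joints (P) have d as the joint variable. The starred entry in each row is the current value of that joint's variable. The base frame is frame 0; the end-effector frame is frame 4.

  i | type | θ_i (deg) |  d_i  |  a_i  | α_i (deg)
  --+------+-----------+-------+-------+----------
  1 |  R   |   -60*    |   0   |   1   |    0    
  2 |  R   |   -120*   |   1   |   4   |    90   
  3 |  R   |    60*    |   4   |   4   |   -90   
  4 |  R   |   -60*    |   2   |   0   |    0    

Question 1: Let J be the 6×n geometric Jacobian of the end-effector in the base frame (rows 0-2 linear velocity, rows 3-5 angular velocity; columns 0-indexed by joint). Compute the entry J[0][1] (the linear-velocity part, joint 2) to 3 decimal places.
axis z_1 = (0.0000,0.0000,1.0000); lever o_n−o_1 = (-4.2679,4.0000,5.4641)
cross product → J_v[:, 1] = (-4.0000,-4.2679,0.0000)
J_ω[:, 1] = z_1
entry J[0][1] = -4.0000

-4.000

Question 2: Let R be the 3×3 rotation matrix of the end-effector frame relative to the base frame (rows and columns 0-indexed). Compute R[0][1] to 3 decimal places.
-0.433

End-effector y-axis (col 1 of R) = (-0.4330,-0.5000,0.7500)
R[0][1] = -0.4330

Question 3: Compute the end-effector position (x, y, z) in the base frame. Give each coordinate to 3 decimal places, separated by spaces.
after link 1: o_1 = (0.5000, -0.8660, 0.0000)
after link 2: o_2 = (-3.5000, -0.8660, 1.0000)
after link 3: o_3 = (-5.5000, 3.1340, 4.4641)
after link 4: o_4 = (-3.7679, 3.1340, 5.4641)

-3.768 3.134 5.464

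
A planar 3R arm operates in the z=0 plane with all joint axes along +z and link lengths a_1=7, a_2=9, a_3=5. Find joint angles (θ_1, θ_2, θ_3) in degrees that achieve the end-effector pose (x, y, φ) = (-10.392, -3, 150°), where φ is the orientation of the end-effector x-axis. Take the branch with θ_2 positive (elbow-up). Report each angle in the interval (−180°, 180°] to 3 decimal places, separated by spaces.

wrist centre = target − a_3·(cos φ, sin φ) = (-6.0619, -5.5000)
cos θ_2 = (66.9963−7²−9²)/(2·7·9) = -0.5000; θ_2 = 120.0019° (elbow-up)
β = atan2(-5.5000,-6.0619) = -137.7822°; ψ = atan2(7.7941,2.4997) = 72.2178°
θ_1 = β − ψ = -210.0000°
θ_3 = φ − θ_1 − θ_2 = -120.0019° (wrapped to (-180°,180°])

150.000 120.002 -120.002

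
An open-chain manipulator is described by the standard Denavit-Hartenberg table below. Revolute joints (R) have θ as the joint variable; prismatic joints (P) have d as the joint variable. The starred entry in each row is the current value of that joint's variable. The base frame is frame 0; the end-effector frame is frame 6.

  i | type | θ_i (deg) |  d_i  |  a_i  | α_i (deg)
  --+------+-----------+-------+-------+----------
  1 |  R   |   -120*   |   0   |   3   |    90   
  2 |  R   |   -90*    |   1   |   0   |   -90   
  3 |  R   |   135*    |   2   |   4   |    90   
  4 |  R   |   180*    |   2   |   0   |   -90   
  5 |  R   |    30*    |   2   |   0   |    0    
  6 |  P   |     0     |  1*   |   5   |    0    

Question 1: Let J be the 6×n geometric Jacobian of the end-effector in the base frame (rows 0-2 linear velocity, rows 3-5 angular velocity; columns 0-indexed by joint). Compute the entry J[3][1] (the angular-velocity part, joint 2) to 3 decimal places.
-0.866

axis z_1 = (-0.8660,0.5000,0.0000); lever o_n−o_1 = (-0.8744,1.6595,0.1201)
cross product → J_v[:, 1] = (0.0601,0.1040,-1.0000)
J_ω[:, 1] = z_1
entry J[3][1] = -0.8660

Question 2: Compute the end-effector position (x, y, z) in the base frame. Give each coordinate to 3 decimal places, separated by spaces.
-2.374 -0.939 0.120

after link 1: o_1 = (-1.5000, -2.5981, 0.0000)
after link 2: o_2 = (-2.3660, -2.0981, 0.0000)
after link 3: o_3 = (-0.9165, -5.2443, 2.8284)
after link 4: o_4 = (0.3082, -5.9514, 1.4142)
after link 5: o_5 = (1.3082, -4.2194, 1.4142)
after link 6: o_6 = (-2.3744, -0.9386, 0.1201)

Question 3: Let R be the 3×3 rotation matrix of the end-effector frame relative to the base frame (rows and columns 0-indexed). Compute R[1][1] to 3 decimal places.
End-effector y-axis (col 1 of R) = (-0.2241,0.1294,0.9659)
R[1][1] = 0.1294

0.129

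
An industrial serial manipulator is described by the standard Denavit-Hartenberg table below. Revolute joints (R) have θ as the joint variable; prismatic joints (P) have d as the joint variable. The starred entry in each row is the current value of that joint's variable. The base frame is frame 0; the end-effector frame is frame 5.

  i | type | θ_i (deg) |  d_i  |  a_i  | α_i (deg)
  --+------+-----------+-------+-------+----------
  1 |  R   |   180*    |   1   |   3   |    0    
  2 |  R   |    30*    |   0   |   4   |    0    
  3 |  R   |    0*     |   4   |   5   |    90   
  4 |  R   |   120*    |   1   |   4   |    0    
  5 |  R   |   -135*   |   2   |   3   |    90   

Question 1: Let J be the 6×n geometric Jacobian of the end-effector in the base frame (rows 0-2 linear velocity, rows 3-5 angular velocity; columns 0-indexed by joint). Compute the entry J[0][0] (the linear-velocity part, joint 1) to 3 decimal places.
axis z_0 = ẑ; lever o_n−o_0 = (-13.0717,-2.3508,7.6876)
cross product → J_v[:, 0] = (2.3508,-13.0717,0.0000)
J_ω[:, 0] = z_0
entry J[0][0] = 2.3508

2.351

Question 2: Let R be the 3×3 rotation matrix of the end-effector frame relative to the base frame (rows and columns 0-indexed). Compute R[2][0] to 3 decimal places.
End-effector x-axis (col 0 of R) = (-0.8365,-0.4830,-0.2588)
R[2][0] = -0.2588

-0.259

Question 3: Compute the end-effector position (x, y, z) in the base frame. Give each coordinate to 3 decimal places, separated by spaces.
after link 1: o_1 = (-3.0000, 0.0000, 1.0000)
after link 2: o_2 = (-6.4641, -2.0000, 1.0000)
after link 3: o_3 = (-10.7942, -4.5000, 5.0000)
after link 4: o_4 = (-9.5622, -2.6340, 8.4641)
after link 5: o_5 = (-13.0717, -2.3508, 7.6876)

-13.072 -2.351 7.688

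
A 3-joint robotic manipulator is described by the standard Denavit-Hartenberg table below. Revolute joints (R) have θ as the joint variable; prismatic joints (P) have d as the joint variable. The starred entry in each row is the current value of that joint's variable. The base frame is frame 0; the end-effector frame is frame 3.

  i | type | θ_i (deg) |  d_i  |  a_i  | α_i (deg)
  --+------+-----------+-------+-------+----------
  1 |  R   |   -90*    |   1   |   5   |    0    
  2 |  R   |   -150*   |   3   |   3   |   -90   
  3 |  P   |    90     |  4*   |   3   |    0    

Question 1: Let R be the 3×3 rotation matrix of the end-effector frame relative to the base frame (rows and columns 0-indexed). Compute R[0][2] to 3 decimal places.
End-effector z-axis (col 2 of R) = (-0.8660,-0.5000,0.0000)
R[0][2] = -0.8660

-0.866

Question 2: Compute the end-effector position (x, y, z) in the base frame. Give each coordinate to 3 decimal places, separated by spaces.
-4.964 -4.402 1.000

after link 1: o_1 = (0.0000, -5.0000, 1.0000)
after link 2: o_2 = (-1.5000, -2.4019, 4.0000)
after link 3: o_3 = (-4.9641, -4.4019, 1.0000)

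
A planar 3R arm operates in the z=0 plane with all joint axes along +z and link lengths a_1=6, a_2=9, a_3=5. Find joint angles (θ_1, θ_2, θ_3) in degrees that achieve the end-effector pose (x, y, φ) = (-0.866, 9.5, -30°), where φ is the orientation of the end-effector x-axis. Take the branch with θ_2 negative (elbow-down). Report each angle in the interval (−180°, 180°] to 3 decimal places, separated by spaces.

150.000 -60.000 -120.000

wrist centre = target − a_3·(cos φ, sin φ) = (-5.1961, 12.0000)
cos θ_2 = (170.9997−6²−9²)/(2·6·9) = 0.5000; θ_2 = -60.0002° (elbow-down)
β = atan2(12.0000,-5.1961) = 113.4131°; ψ = atan2(-7.7942,10.5000) = -36.5869°
θ_1 = β − ψ = 150.0000°
θ_3 = φ − θ_1 − θ_2 = -119.9998° (wrapped to (-180°,180°])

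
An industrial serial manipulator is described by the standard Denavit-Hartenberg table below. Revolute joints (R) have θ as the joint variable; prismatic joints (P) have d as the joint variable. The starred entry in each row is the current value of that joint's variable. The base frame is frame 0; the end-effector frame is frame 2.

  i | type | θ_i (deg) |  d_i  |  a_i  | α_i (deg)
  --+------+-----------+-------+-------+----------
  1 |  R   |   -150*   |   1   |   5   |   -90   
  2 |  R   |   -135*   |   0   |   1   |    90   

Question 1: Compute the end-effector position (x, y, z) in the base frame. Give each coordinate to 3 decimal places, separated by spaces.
after link 1: o_1 = (-4.3301, -2.5000, 1.0000)
after link 2: o_2 = (-3.7178, -2.1464, 1.7071)

-3.718 -2.146 1.707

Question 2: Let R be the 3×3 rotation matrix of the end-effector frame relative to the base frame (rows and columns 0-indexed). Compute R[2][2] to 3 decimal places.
-0.707

End-effector z-axis (col 2 of R) = (0.6124,0.3536,-0.7071)
R[2][2] = -0.7071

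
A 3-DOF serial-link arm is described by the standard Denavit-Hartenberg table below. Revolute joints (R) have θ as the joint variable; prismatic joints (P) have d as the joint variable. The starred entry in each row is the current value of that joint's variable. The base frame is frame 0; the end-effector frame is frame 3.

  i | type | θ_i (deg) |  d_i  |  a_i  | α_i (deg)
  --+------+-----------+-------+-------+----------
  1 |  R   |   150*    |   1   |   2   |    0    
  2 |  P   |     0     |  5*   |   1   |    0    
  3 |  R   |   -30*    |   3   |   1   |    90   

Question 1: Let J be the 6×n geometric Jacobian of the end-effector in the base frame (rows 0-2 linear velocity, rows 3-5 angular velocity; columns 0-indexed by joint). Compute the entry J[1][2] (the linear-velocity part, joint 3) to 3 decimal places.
-0.500

axis z_2 = (0.0000,0.0000,1.0000); lever o_n−o_2 = (-0.5000,0.8660,3.0000)
cross product → J_v[:, 2] = (-0.8660,-0.5000,0.0000)
J_ω[:, 2] = z_2
entry J[1][2] = -0.5000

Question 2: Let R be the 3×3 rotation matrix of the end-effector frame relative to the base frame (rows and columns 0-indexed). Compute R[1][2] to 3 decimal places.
0.500

End-effector z-axis (col 2 of R) = (0.8660,0.5000,0.0000)
R[1][2] = 0.5000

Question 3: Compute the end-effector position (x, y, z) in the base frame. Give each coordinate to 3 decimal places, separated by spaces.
after link 1: o_1 = (-1.7321, 1.0000, 1.0000)
after link 2: o_2 = (-2.5981, 1.5000, 6.0000)
after link 3: o_3 = (-3.0981, 2.3660, 9.0000)

-3.098 2.366 9.000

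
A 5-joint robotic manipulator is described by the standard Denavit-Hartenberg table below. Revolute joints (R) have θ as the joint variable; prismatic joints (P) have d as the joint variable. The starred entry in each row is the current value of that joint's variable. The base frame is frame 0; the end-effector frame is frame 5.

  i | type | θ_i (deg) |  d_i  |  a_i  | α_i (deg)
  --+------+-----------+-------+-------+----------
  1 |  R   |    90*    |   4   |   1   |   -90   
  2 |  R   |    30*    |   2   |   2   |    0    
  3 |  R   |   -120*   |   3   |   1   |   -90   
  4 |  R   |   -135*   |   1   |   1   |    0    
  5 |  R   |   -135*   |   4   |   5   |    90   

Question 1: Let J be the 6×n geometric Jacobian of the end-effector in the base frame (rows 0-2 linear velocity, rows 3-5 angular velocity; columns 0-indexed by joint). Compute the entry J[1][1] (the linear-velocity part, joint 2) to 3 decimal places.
axis z_1 = (-1.0000,0.0000,0.0000); lever o_n−o_1 = (-0.7071,6.7321,-0.7071)
cross product → J_v[:, 1] = (-0.0000,-0.7071,-6.7321)
J_ω[:, 1] = z_1
entry J[1][1] = -0.7071

-0.707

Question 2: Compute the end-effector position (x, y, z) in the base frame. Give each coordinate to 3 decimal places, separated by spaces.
after link 1: o_1 = (0.0000, 1.0000, 4.0000)
after link 2: o_2 = (-2.0000, 2.7321, 3.0000)
after link 3: o_3 = (-5.0000, 2.7321, 4.0000)
after link 4: o_4 = (-5.7071, 3.7321, 3.2929)
after link 5: o_5 = (-0.7071, 7.7321, 3.2929)

-0.707 7.732 3.293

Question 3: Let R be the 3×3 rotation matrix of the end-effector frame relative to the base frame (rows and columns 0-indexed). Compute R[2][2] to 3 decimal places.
End-effector z-axis (col 2 of R) = (0.0000,0.0000,1.0000)
R[2][2] = 1.0000

1.000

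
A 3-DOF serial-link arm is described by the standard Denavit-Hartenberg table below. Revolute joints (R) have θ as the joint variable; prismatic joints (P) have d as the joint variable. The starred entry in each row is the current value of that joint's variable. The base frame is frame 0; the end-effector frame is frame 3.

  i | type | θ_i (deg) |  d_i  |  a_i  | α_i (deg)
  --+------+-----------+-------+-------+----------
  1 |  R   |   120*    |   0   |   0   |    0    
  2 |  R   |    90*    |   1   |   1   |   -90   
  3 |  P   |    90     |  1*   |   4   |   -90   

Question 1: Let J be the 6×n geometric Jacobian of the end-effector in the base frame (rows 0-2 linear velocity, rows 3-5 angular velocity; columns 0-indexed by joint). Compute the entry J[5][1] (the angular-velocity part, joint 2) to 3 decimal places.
1.000

axis z_1 = (0.0000,0.0000,1.0000); lever o_n−o_1 = (-0.3660,-1.3660,-3.0000)
cross product → J_v[:, 1] = (1.3660,-0.3660,0.0000)
J_ω[:, 1] = z_1
entry J[5][1] = 1.0000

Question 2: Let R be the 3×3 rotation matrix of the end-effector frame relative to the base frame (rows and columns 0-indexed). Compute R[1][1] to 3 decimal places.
0.866

End-effector y-axis (col 1 of R) = (-0.5000,0.8660,-0.0000)
R[1][1] = 0.8660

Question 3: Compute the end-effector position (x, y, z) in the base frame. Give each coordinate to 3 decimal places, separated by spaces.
-0.366 -1.366 -3.000

after link 1: o_1 = (0.0000, 0.0000, 0.0000)
after link 2: o_2 = (-0.8660, -0.5000, 1.0000)
after link 3: o_3 = (-0.3660, -1.3660, -3.0000)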